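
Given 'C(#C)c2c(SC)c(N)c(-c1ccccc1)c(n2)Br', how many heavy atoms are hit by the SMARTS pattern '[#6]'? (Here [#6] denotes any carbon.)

14

The query [#6] means: #6 matches any atom with atomic number 6 (carbon, aromatic or aliphatic).
Check the 18 heavy atoms by environment: 1× n (aromatic) → no; 11× c (aromatic) → match; 1× Br → no; 1× S → no; 3× C → match; 1× N → no.
Summing the matching environments: 11 + 3 = 14 matching atoms.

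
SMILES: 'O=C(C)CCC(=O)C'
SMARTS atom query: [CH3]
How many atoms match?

2

Check the 8 heavy atoms by environment: 2× C (H2) → no; 2× C (H0) → no; 2× O (H0) → no; 2× C (H3) → match.
That gives 2 matching atoms.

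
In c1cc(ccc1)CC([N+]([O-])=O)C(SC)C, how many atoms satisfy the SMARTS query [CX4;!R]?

5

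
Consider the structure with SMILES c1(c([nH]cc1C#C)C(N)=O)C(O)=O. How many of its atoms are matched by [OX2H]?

The query [OX2H] means: aliphatic oxygen with two connections, one of which is H — an -OH oxygen.
Check the 13 heavy atoms by environment: 1× n (aromatic, H1, X3) → no; 3× c (aromatic, H0, X3) → no; 1× c (aromatic, H1, X3) → no; 2× C (H0, X3) → no; 2× O (H0, X1) → no; 1× N (H2, X3) → no; 1× O (H1, X2) → match; 1× C (H0, X2) → no; 1× C (H1, X2) → no.
That gives 1 matching atom.

1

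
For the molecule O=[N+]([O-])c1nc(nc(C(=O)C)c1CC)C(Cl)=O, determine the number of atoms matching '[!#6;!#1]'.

The query [!#6;!#1] means: not carbon and not hydrogen — any heteroatom.
Check the 17 heavy atoms by environment: 2× n (aromatic) → match; 4× c (aromatic) → no; 5× C → no; 3× O → match; 1× Cl → match; 1× N (charge +1) → match; 1× O (charge -1) → match.
Summing the matching environments: 2 + 3 + 1 + 1 + 1 = 8 matching atoms.

8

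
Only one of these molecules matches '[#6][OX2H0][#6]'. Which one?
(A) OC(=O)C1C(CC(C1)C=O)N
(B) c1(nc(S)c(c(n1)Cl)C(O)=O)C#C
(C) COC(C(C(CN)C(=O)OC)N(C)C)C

C

[#6][OX2H0][#6] describes an aliphatic oxygen bridging two carbons with no H on the oxygen (an ether).
(A) has a carboxylic acid group (-C(=O)OH) but the -OH oxygen has H1; the =O is OX1, not OX2.
(B) has a carboxylic acid group (-C(=O)OH) but the -OH oxygen has H1; the =O is OX1, not OX2.
(C) contains a methoxy ether (-OCH3), which satisfies every atom and bond constraint.
So the answer is (C).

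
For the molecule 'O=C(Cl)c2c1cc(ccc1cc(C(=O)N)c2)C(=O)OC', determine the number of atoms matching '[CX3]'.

3

The query [CX3] means: C with X3: aliphatic carbon with exactly 3 total connections.
Check the 20 heavy atoms by environment: 10× c (aromatic, X3) → no; 3× C (X3) → match; 3× O (X1) → no; 1× O (X2) → no; 1× C (X4) → no; 1× Cl (X1) → no; 1× N (X3) → no.
That gives 3 matching atoms.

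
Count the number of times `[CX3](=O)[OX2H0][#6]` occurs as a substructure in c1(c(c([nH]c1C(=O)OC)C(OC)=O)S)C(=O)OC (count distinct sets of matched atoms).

3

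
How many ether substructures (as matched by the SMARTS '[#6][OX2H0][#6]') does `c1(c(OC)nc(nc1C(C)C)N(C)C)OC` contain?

2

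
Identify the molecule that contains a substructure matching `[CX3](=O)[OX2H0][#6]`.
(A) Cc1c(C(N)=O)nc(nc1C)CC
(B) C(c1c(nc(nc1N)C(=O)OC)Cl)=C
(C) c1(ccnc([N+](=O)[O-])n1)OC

B

[CX3](=O)[OX2H0][#6] describes a carbonyl carbon bonded to an oxygen that is itself bonded to carbon (no H on that O) (an ester).
(A) has a primary amide (-C(=O)NH2) but the carbonyl is bonded to N, not to an O-C linkage.
(B) contains a methyl-ester group (-C(=O)OCH3), which satisfies every atom and bond constraint.
(C) has a methoxy ether (-OCH3) but the ether oxygen is not adjacent to a C=O carbon.
So the answer is (B).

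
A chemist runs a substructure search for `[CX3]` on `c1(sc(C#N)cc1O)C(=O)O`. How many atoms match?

Check the 11 heavy atoms by environment: 1× s (aromatic, X2) → no; 4× c (aromatic, X3) → no; 1× C (X3) → match; 1× O (X1) → no; 2× O (X2) → no; 1× C (X2) → no; 1× N (X1) → no.
That gives 1 matching atom.

1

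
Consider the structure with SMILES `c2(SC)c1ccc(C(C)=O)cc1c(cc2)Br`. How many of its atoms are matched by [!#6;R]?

The query [!#6;R] means: non-carbon atom that is part of a ring.
Check the 16 heavy atoms by environment: 10× c (aromatic, in 6-ring) → no; 1× S (acyclic) → no; 3× C (acyclic) → no; 1× Br (acyclic) → no; 1× O (acyclic) → no.
No environment satisfies the query, so 0 matching atoms.

0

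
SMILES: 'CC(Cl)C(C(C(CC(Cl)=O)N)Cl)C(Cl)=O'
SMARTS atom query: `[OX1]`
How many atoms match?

2

The query [OX1] means: aliphatic oxygen with one total connection — typically a carbonyl =O or an oxide.
Check the 15 heavy atoms by environment: 6× C (X4) → no; 1× N (X3) → no; 2× C (X3) → no; 2× O (X1) → match; 4× Cl (X1) → no.
That gives 2 matching atoms.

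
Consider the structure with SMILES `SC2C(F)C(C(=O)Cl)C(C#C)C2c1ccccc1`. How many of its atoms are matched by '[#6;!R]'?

Check the 18 heavy atoms by environment: 5× C (in 5-ring) → no; 3× C (acyclic) → match; 1× O (acyclic) → no; 1× Cl (acyclic) → no; 6× c (aromatic, in 6-ring) → no; 1× S (acyclic) → no; 1× F (acyclic) → no.
That gives 3 matching atoms.

3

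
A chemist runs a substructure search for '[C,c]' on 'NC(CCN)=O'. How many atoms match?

3

The query [C,c] means: comma = OR; matches aliphatic or aromatic carbon — same as #6.
Check the 6 heavy atoms by environment: 3× C → match; 2× N → no; 1× O → no.
That gives 3 matching atoms.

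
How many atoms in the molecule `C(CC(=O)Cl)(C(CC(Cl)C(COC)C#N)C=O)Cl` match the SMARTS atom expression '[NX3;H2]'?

The query [NX3;H2] means: aliphatic N with 3 total connections, two of them H — an -NH2 nitrogen (amine or amide).
Check the 18 heavy atoms by environment: 3× C (H2, X4) → no; 4× C (H1, X4) → no; 3× Cl (H0, X1) → no; 1× O (H0, X2) → no; 1× C (H3, X4) → no; 1× C (H1, X3) → no; 2× O (H0, X1) → no; 1× C (H0, X3) → no; 1× C (H0, X2) → no; 1× N (H0, X1) → no.
No environment satisfies the query, so 0 matching atoms.

0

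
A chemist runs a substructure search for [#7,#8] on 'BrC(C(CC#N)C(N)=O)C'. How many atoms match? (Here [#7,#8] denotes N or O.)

Check the 10 heavy atoms by environment: 6× C → no; 1× Br → no; 1× O → match; 2× N → match.
Summing the matching environments: 1 + 2 = 3 matching atoms.

3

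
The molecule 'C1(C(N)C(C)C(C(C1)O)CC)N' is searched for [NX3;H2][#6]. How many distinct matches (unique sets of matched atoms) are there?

[NX3;H2][#6] is the SMARTS for a primary amine: a trivalent nitrogen with two H attached to carbon.
The molecule carries 2 separate instances of a primary amino group (-NH2) meeting every constraint; each maps to a distinct set of atoms, giving 2 matches.

2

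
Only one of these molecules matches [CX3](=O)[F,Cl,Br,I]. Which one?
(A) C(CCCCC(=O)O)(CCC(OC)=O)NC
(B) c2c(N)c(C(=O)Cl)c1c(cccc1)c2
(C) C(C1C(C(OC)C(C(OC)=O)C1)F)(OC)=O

B

[CX3](=O)[F,Cl,Br,I] describes a carbonyl carbon bonded to a halogen (an acyl halide).
(A) has a carboxylic acid group (-C(=O)OH) but the carbonyl is bonded to -OH, not to a halogen.
(B) contains an acyl chloride (-C(=O)Cl), which satisfies every atom and bond constraint.
(C) has a methyl-ester group (-C(=O)OCH3) but the carbonyl is bonded to -O-C, not to a halogen.
So the answer is (B).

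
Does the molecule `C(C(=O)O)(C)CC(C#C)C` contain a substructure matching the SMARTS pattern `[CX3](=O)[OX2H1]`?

Yes

The pattern [CX3](=O)[OX2H1] describes an sp2 carbon double-bonded to O and single-bonded to an -OH oxygen — a carboxylic acid.
The molecule carries a carboxylic acid group (-C(=O)OH), whose atoms satisfy every constraint of the query, so the pattern matches.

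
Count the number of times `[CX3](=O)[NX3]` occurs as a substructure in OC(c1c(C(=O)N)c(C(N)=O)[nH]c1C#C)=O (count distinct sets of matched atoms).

[CX3](=O)[NX3] is the SMARTS for an amide: a carbonyl carbon bonded to a trivalent nitrogen.
The molecule carries 2 separate instances of a primary amide (-C(=O)NH2) meeting every constraint; each maps to a distinct set of atoms, giving 2 matches.

2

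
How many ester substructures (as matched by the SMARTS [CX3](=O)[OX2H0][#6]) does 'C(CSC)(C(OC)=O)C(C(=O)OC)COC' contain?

[CX3](=O)[OX2H0][#6] is the SMARTS for an ester: a carbonyl carbon bonded to an oxygen that is itself bonded to carbon (no H on that O).
The molecule carries 2 separate instances of a methyl-ester group (-C(=O)OCH3) meeting every constraint; each maps to a distinct set of atoms, giving 2 matches.

2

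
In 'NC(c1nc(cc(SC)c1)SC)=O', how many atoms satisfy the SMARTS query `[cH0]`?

3

The query [cH0] means: aromatic carbon with no attached hydrogen (substituted or ring-fusion).
Check the 13 heavy atoms by environment: 1× n (aromatic, H0) → no; 3× c (aromatic, H0) → match; 2× c (aromatic, H1) → no; 2× S (H0) → no; 2× C (H3) → no; 1× C (H0) → no; 1× O (H0) → no; 1× N (H2) → no.
That gives 3 matching atoms.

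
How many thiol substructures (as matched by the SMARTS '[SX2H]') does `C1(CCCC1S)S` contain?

2

[SX2H] is the SMARTS for a thiol: an aliphatic sulfur with two connections, one being H.
The molecule carries 2 separate instances of a thiol (-SH) meeting every constraint; each maps to a distinct set of atoms, giving 2 matches.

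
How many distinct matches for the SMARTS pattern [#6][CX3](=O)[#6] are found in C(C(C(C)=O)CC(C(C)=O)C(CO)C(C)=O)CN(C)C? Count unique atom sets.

[#6][CX3](=O)[#6] is the SMARTS for a ketone: a carbonyl carbon (no H) flanked by two carbons.
The molecule carries 3 separate instances of an acetyl/ketone group (-C(=O)CH3) meeting every constraint; each maps to a distinct set of atoms, giving 3 matches.

3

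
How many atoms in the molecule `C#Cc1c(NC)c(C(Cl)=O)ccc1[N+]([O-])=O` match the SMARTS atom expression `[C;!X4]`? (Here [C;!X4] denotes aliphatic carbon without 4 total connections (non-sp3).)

Check the 16 heavy atoms by environment: 6× c (aromatic, X3) → no; 1× C (X3) → match; 2× O (X1) → no; 1× Cl (X1) → no; 2× C (X2) → match; 1× N (charge +1, X3) → no; 1× O (charge -1, X1) → no; 1× N (X3) → no; 1× C (X4) → no.
Summing the matching environments: 1 + 2 = 3 matching atoms.

3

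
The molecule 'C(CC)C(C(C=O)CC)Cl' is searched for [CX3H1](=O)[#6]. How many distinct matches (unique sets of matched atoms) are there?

[CX3H1](=O)[#6] is the SMARTS for an aldehyde: an sp2 carbon with one H, double-bonded to O and single-bonded to carbon.
Exactly one fragment in the molecule meets all constraints, giving 1 match.

1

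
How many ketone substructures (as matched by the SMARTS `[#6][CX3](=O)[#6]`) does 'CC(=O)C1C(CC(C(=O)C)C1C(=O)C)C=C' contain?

3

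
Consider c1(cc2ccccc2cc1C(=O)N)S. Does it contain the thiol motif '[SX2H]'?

Yes

The pattern [SX2H] describes an aliphatic sulfur with two connections, one being H — a thiol.
The molecule carries a thiol (-SH), whose atoms satisfy every constraint of the query, so the pattern matches.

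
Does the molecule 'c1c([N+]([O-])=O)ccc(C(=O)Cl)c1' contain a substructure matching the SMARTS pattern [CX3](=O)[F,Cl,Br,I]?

Yes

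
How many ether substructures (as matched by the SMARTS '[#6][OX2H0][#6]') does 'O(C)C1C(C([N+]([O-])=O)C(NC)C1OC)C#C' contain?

[#6][OX2H0][#6] is the SMARTS for an ether: an aliphatic oxygen bridging two carbons with no H on the oxygen.
The molecule carries 2 separate instances of a methoxy ether (-OCH3) meeting every constraint; each maps to a distinct set of atoms, giving 2 matches.

2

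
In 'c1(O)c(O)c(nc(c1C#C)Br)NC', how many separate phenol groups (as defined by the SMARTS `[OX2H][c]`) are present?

[OX2H][c] is the SMARTS for a phenol: a hydroxyl oxygen attached to an aromatic carbon.
The molecule carries 2 separate instances of a hydroxyl group (-OH) meeting every constraint; each maps to a distinct set of atoms, giving 2 matches.

2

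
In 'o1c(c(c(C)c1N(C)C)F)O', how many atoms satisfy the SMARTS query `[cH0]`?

4

Check the 11 heavy atoms by environment: 1× o (aromatic, H0) → no; 4× c (aromatic, H0) → match; 1× N (H0) → no; 3× C (H3) → no; 1× O (H1) → no; 1× F (H0) → no.
That gives 4 matching atoms.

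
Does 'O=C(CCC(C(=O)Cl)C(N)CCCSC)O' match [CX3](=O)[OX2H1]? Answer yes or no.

Yes

The pattern [CX3](=O)[OX2H1] describes an sp2 carbon double-bonded to O and single-bonded to an -OH oxygen — a carboxylic acid.
The molecule carries a carboxylic acid group (-C(=O)OH), whose atoms satisfy every constraint of the query, so the pattern matches.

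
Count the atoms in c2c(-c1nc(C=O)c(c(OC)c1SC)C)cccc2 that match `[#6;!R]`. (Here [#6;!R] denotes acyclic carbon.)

The query [#6;!R] means: carbon not in any ring.
Check the 19 heavy atoms by environment: 1× n (aromatic, in 6-ring) → no; 11× c (aromatic, in 6-ring) → no; 4× C (acyclic) → match; 2× O (acyclic) → no; 1× S (acyclic) → no.
That gives 4 matching atoms.

4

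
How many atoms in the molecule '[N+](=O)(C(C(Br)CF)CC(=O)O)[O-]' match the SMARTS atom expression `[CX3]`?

Check the 12 heavy atoms by environment: 4× C (X4) → no; 1× N (charge +1, X3) → no; 1× O (charge -1, X1) → no; 2× O (X1) → no; 1× Br (X1) → no; 1× F (X1) → no; 1× C (X3) → match; 1× O (X2) → no.
That gives 1 matching atom.

1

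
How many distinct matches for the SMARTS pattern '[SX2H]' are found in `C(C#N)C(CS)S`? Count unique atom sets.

2

[SX2H] is the SMARTS for a thiol: an aliphatic sulfur with two connections, one being H.
The molecule carries 2 separate instances of a thiol (-SH) meeting every constraint; each maps to a distinct set of atoms, giving 2 matches.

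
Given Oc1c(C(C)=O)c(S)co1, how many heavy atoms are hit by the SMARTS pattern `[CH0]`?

1

The query [CH0] means: aliphatic carbon with no attached hydrogen.
Check the 10 heavy atoms by environment: 1× o (aromatic, H0) → no; 1× c (aromatic, H1) → no; 3× c (aromatic, H0) → no; 1× C (H0) → match; 1× O (H0) → no; 1× C (H3) → no; 1× O (H1) → no; 1× S (H1) → no.
That gives 1 matching atom.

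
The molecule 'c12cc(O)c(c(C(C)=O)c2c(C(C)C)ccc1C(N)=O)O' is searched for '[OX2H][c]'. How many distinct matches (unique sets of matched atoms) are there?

2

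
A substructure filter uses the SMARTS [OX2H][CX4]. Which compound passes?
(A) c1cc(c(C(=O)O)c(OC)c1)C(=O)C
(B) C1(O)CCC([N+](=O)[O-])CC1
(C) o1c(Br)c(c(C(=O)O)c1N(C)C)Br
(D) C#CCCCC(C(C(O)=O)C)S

B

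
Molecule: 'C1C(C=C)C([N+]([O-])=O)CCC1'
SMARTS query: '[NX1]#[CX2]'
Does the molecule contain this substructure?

No

The pattern [NX1]#[CX2] describes a nitrogen triple-bonded to a two-connected carbon — a nitrile.
The closest candidate here is a nitro group (-[N+](=O)[O-]), but there is no C#N triple bond. No other fragment satisfies the full query, so there is no match.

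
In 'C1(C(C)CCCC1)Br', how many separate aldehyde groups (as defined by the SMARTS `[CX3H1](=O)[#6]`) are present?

[CX3H1](=O)[#6] is the SMARTS for an aldehyde: an sp2 carbon with one H, double-bonded to O and single-bonded to carbon.
No fragment in the molecule satisfies every constraint, giving 0 matches.

0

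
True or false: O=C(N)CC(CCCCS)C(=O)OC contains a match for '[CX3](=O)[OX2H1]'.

False

The pattern [CX3](=O)[OX2H1] describes an sp2 carbon double-bonded to O and single-bonded to an -OH oxygen — a carboxylic acid.
The closest candidate here is a primary amide (-C(=O)NH2), but the carbonyl is bonded to N, not to an -OH oxygen. No other fragment satisfies the full query, so there is no match.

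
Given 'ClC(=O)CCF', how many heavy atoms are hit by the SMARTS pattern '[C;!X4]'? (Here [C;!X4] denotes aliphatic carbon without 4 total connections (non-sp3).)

1

Check the 6 heavy atoms by environment: 2× C (X4) → no; 1× C (X3) → match; 1× O (X1) → no; 1× Cl (X1) → no; 1× F (X1) → no.
That gives 1 matching atom.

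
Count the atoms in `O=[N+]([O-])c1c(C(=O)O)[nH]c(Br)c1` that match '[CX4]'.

0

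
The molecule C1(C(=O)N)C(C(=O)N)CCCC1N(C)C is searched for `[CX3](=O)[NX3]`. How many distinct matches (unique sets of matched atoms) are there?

2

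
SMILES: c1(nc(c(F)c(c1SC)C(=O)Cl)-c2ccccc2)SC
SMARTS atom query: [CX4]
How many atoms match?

2

The query [CX4] means: C with X4: aliphatic carbon with exactly 4 total connections (bonds + H).
Check the 20 heavy atoms by environment: 1× n (aromatic, X2) → no; 11× c (aromatic, X3) → no; 1× F (X1) → no; 2× S (X2) → no; 2× C (X4) → match; 1× C (X3) → no; 1× O (X1) → no; 1× Cl (X1) → no.
That gives 2 matching atoms.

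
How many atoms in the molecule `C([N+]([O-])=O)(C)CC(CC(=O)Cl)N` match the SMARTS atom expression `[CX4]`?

Check the 12 heavy atoms by environment: 5× C (X4) → match; 1× N (X3) → no; 1× C (X3) → no; 2× O (X1) → no; 1× Cl (X1) → no; 1× N (charge +1, X3) → no; 1× O (charge -1, X1) → no.
That gives 5 matching atoms.

5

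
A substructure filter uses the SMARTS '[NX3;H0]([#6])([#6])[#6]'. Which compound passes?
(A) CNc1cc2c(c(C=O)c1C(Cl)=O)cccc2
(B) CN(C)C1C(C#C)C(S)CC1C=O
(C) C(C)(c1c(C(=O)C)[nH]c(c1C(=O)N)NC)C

[NX3;H0]([#6])([#6])[#6] describes a trivalent nitrogen with no H, bonded to three carbons (a tertiary amine).
(A) has an N-methylamino group (-NHCH3) but the nitrogen still has one H (H1), not H0.
(B) contains a dimethylamino group (-N(CH3)2), which satisfies every atom and bond constraint.
(C) has an N-methylamino group (-NHCH3) but the nitrogen still has one H (H1), not H0.
So the answer is (B).

B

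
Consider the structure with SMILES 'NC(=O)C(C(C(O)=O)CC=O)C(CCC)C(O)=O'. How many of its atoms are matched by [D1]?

The query [D1] means: atom with exactly one heavy-atom neighbour (degree 1).
Check the 18 heavy atoms by environment: 4× C (D2) → no; 6× C (D3) → no; 6× O (D1) → match; 1× C (D1) → match; 1× N (D1) → match.
Summing the matching environments: 6 + 1 + 1 = 8 matching atoms.

8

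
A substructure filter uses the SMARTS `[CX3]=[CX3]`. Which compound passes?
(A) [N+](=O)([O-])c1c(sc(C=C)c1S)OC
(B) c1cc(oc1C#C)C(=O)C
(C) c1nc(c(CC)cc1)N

A

[CX3]=[CX3] describes a non-aromatic C=C double bond between two sp2 carbons (an alkene).
(A) contains a vinyl group (-CH=CH2), which satisfies every atom and bond constraint.
(B) has an ethynyl group (-C#CH) but the C-C bond is a triple bond, not a double bond.
(C) has an ethyl group (-CH2CH3) but its C-C bond is a single bond between CX4 carbons, not CX3=CX3.
So the answer is (A).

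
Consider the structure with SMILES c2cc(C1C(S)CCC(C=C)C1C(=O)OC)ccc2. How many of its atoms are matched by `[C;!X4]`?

3

The query [C;!X4] means: aliphatic carbon that does not have four total connections.
Check the 19 heavy atoms by environment: 7× C (X4) → no; 3× C (X3) → match; 1× O (X1) → no; 1× O (X2) → no; 1× S (X2) → no; 6× c (aromatic, X3) → no.
That gives 3 matching atoms.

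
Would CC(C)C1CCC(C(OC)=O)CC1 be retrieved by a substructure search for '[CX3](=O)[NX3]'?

No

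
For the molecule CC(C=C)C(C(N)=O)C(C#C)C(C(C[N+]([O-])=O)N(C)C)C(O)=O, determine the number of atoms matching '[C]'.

Check the 23 heavy atoms by environment: 15× C → match; 4× O → no; 2× N → no; 1× N (charge +1) → no; 1× O (charge -1) → no.
That gives 15 matching atoms.

15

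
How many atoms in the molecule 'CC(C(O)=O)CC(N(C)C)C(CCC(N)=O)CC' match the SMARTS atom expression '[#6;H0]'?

The query [#6;H0] means: any carbon with no attached hydrogen.
Check the 18 heavy atoms by environment: 4× C (H2) → no; 3× C (H1) → no; 4× C (H3) → no; 2× C (H0) → match; 2× O (H0) → no; 1× O (H1) → no; 1× N (H2) → no; 1× N (H0) → no.
That gives 2 matching atoms.

2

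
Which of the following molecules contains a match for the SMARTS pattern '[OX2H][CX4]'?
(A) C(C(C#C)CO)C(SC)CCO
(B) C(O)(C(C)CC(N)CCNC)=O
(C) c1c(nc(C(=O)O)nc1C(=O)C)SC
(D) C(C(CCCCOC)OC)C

[OX2H][CX4] describes a hydroxyl oxygen bound to an sp3 (X4) carbon (an aliphatic alcohol).
(A) contains a hydroxyl group (-OH), which satisfies every atom and bond constraint.
(B) has a carboxylic acid group (-C(=O)OH) but the -OH is on a CX3 carbonyl carbon, not a CX4 carbon.
(C) has a carboxylic acid group (-C(=O)OH) but the -OH is on a CX3 carbonyl carbon, not a CX4 carbon.
(D) has a methoxy ether (-OCH3) but the oxygen has H0 (ether), not H1.
So the answer is (A).

A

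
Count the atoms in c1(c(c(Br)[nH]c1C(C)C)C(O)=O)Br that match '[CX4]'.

3

The query [CX4] means: C with X4: aliphatic carbon with exactly 4 total connections (bonds + H).
Check the 13 heavy atoms by environment: 1× n (aromatic, X3) → no; 4× c (aromatic, X3) → no; 3× C (X4) → match; 2× Br (X1) → no; 1× C (X3) → no; 1× O (X1) → no; 1× O (X2) → no.
That gives 3 matching atoms.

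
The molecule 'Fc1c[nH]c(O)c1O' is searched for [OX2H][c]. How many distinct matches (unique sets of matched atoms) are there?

[OX2H][c] is the SMARTS for a phenol: a hydroxyl oxygen attached to an aromatic carbon.
The molecule carries 2 separate instances of a hydroxyl group (-OH) meeting every constraint; each maps to a distinct set of atoms, giving 2 matches.

2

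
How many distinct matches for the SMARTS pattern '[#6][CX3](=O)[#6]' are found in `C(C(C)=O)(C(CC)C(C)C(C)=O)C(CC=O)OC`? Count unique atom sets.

2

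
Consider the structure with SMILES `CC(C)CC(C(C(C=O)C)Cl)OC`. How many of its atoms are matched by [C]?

The query [C] means: uppercase C matches aliphatic (non-aromatic) carbon only.
Check the 13 heavy atoms by environment: 10× C → match; 2× O → no; 1× Cl → no.
That gives 10 matching atoms.

10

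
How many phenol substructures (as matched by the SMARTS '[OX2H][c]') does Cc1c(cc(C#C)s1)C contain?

0

[OX2H][c] is the SMARTS for a phenol: a hydroxyl oxygen attached to an aromatic carbon.
No fragment in the molecule satisfies every constraint, giving 0 matches.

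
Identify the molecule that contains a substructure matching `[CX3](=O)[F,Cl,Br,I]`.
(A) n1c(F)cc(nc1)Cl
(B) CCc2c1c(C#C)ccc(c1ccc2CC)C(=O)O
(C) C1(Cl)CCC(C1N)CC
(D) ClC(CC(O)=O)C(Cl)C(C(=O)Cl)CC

D

[CX3](=O)[F,Cl,Br,I] describes a carbonyl carbon bonded to a halogen (an acyl halide).
(A) has a chloro substituent but the Cl is not on a carbonyl carbon.
(B) has a carboxylic acid group (-C(=O)OH) but the carbonyl is bonded to -OH, not to a halogen.
(C) has a chloro substituent but the Cl is not on a carbonyl carbon.
(D) contains an acyl chloride (-C(=O)Cl), which satisfies every atom and bond constraint.
So the answer is (D).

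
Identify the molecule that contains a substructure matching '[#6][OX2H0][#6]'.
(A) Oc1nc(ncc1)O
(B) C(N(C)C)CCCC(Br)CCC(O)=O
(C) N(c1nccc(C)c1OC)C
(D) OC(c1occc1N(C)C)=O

C

[#6][OX2H0][#6] describes an aliphatic oxygen bridging two carbons with no H on the oxygen (an ether).
(A) has a hydroxyl group (-OH) but the oxygen has H1, not H0 bridging two carbons.
(B) has a carboxylic acid group (-C(=O)OH) but the -OH oxygen has H1; the =O is OX1, not OX2.
(C) contains a methoxy ether (-OCH3), which satisfies every atom and bond constraint.
(D) has a carboxylic acid group (-C(=O)OH) but the -OH oxygen has H1; the =O is OX1, not OX2.
So the answer is (C).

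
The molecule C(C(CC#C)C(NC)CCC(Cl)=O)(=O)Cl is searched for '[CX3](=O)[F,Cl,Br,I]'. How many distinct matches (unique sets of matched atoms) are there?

[CX3](=O)[F,Cl,Br,I] is the SMARTS for an acyl halide: a carbonyl carbon bonded to a halogen.
The molecule carries 2 separate instances of an acyl chloride (-C(=O)Cl) meeting every constraint; each maps to a distinct set of atoms, giving 2 matches.

2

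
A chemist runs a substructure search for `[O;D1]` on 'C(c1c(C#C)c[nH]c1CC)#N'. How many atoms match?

The query [O;D1] means: aliphatic oxygen bonded to exactly one heavy atom.
Check the 11 heavy atoms by environment: 1× n (aromatic, D2) → no; 3× c (aromatic, D3) → no; 1× c (aromatic, D2) → no; 3× C (D2) → no; 1× N (D1) → no; 2× C (D1) → no.
No environment satisfies the query, so 0 matching atoms.

0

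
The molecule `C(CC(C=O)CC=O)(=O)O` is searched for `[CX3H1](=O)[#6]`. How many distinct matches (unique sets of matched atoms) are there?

[CX3H1](=O)[#6] is the SMARTS for an aldehyde: an sp2 carbon with one H, double-bonded to O and single-bonded to carbon.
The molecule carries 2 separate instances of an aldehyde (-CHO) meeting every constraint; each maps to a distinct set of atoms, giving 2 matches.

2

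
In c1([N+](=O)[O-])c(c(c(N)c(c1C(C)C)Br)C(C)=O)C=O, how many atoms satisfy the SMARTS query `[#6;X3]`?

8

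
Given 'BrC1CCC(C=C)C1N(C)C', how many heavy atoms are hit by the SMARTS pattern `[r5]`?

The query [r5] means: r5 matches atoms in a five-membered ring.
Check the 11 heavy atoms by environment: 5× C (in 5-ring) → match; 1× Br (acyclic) → no; 4× C (acyclic) → no; 1× N (acyclic) → no.
That gives 5 matching atoms.

5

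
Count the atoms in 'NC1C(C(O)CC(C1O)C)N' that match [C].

7

Check the 11 heavy atoms by environment: 7× C → match; 2× O → no; 2× N → no.
That gives 7 matching atoms.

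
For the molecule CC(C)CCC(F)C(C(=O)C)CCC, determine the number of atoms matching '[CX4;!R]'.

11

The query [CX4;!R] means: aliphatic carbon with four total connections, not in a ring.
Check the 14 heavy atoms by environment: 11× C (X4, acyclic) → match; 1× F (X1, acyclic) → no; 1× C (X3, acyclic) → no; 1× O (X1, acyclic) → no.
That gives 11 matching atoms.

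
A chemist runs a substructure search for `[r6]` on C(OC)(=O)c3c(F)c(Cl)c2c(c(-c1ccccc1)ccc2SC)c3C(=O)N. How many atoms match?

16

The query [r6] means: r6 matches atoms in a six-membered ring.
Check the 27 heavy atoms by environment: 16× c (aromatic, in 6-ring) → match; 1× S (acyclic) → no; 4× C (acyclic) → no; 3× O (acyclic) → no; 1× Cl (acyclic) → no; 1× F (acyclic) → no; 1× N (acyclic) → no.
That gives 16 matching atoms.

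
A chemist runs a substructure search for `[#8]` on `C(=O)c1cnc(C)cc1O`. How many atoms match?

Check the 10 heavy atoms by environment: 1× n (aromatic) → no; 5× c (aromatic) → no; 2× O → match; 2× C → no.
That gives 2 matching atoms.

2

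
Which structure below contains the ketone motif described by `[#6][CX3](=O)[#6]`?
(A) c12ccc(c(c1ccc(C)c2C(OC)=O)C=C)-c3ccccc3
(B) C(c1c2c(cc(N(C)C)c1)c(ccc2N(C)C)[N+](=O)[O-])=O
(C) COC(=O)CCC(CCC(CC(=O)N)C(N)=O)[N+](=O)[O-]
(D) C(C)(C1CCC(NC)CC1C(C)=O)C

D

[#6][CX3](=O)[#6] describes a carbonyl carbon (no H) flanked by two carbons (a ketone).
(A) has a methyl-ester group (-C(=O)OCH3) but one neighbour of the carbonyl carbon is O, not C.
(B) has an aldehyde (-CHO) but the carbonyl carbon has H1, so it is not flanked by two carbons.
(C) has a methyl-ester group (-C(=O)OCH3) but one neighbour of the carbonyl carbon is O, not C.
(D) contains an acetyl/ketone group (-C(=O)CH3), which satisfies every atom and bond constraint.
So the answer is (D).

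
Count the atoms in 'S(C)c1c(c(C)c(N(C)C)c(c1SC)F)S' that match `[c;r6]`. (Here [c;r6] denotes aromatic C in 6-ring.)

The query [c;r6] means: aromatic carbon that belongs to a six-membered ring.
Check the 16 heavy atoms by environment: 6× c (aromatic, in 6-ring) → match; 1× N (acyclic) → no; 5× C (acyclic) → no; 3× S (acyclic) → no; 1× F (acyclic) → no.
That gives 6 matching atoms.

6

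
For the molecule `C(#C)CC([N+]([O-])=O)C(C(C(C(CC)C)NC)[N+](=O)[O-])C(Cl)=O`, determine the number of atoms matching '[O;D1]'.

Check the 22 heavy atoms by environment: 3× C (D2) → no; 6× C (D3) → no; 4× C (D1) → no; 2× N (charge +1, D3) → no; 2× O (charge -1, D1) → match; 3× O (D1) → match; 1× Cl (D1) → no; 1× N (D2) → no.
Summing the matching environments: 2 + 3 = 5 matching atoms.

5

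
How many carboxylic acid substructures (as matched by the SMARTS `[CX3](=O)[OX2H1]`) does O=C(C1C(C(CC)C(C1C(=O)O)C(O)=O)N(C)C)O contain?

[CX3](=O)[OX2H1] is the SMARTS for a carboxylic acid: an sp2 carbon double-bonded to O and single-bonded to an -OH oxygen.
The molecule carries 3 separate instances of a carboxylic acid group (-C(=O)OH) meeting every constraint; each maps to a distinct set of atoms, giving 3 matches.

3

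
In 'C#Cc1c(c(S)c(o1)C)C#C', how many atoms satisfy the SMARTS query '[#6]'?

9

The query [#6] means: #6 matches any atom with atomic number 6 (carbon, aromatic or aliphatic).
Check the 11 heavy atoms by environment: 1× o (aromatic) → no; 4× c (aromatic) → match; 5× C → match; 1× S → no.
Summing the matching environments: 4 + 5 = 9 matching atoms.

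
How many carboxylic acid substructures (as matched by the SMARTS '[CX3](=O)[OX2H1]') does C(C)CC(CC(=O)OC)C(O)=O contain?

1

[CX3](=O)[OX2H1] is the SMARTS for a carboxylic acid: an sp2 carbon double-bonded to O and single-bonded to an -OH oxygen.
Exactly one fragment in the molecule meets all constraints, giving 1 match.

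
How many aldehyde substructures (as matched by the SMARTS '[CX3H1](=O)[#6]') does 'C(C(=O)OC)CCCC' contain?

[CX3H1](=O)[#6] is the SMARTS for an aldehyde: an sp2 carbon with one H, double-bonded to O and single-bonded to carbon.
The molecule has a methyl-ester group (-C(=O)OCH3), but the carbonyl carbon has H0, not H1; nothing else fits, so there are 0 matches.

0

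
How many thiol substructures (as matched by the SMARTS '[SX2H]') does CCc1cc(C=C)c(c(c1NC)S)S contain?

[SX2H] is the SMARTS for a thiol: an aliphatic sulfur with two connections, one being H.
The molecule carries 2 separate instances of a thiol (-SH) meeting every constraint; each maps to a distinct set of atoms, giving 2 matches.

2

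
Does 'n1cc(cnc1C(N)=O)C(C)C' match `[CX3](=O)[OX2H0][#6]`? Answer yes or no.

No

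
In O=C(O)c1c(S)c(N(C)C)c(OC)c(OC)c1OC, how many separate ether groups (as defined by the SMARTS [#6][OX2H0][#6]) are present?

3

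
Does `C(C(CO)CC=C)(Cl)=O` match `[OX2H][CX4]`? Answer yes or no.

Yes

The pattern [OX2H][CX4] describes a hydroxyl oxygen bound to an sp3 (X4) carbon — an aliphatic alcohol.
The molecule carries a hydroxyl group (-OH), whose atoms satisfy every constraint of the query, so the pattern matches.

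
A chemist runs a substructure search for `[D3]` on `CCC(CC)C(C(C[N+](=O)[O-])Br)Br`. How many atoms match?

The query [D3] means: atom with exactly three heavy-atom neighbours.
Check the 13 heavy atoms by environment: 3× C (D2) → no; 3× C (D3) → match; 2× Br (D1) → no; 2× C (D1) → no; 1× N (charge +1, D3) → match; 1× O (charge -1, D1) → no; 1× O (D1) → no.
Summing the matching environments: 3 + 1 = 4 matching atoms.

4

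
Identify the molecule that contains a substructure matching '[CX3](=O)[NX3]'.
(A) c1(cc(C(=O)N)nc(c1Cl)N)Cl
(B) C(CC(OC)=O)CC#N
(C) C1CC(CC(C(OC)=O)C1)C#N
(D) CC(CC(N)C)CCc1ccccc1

[CX3](=O)[NX3] describes a carbonyl carbon bonded to a trivalent nitrogen (an amide).
(A) contains a primary amide (-C(=O)NH2), which satisfies every atom and bond constraint.
(B) has a methyl-ester group (-C(=O)OCH3) but the carbonyl is bonded to O, not to an NX3 nitrogen.
(C) has a methyl-ester group (-C(=O)OCH3) but the carbonyl is bonded to O, not to an NX3 nitrogen.
(D) has a primary amino group (-NH2) but the -NH2 is not attached to a carbonyl carbon.
So the answer is (A).

A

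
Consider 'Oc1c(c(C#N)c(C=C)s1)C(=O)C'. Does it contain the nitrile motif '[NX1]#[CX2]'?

Yes

The pattern [NX1]#[CX2] describes a nitrogen triple-bonded to a two-connected carbon — a nitrile.
The molecule carries a nitrile (-C#N), whose atoms satisfy every constraint of the query, so the pattern matches.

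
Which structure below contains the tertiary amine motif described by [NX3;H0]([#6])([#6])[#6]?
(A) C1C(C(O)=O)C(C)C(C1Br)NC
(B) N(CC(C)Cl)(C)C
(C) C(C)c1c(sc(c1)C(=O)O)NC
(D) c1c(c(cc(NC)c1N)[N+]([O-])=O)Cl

B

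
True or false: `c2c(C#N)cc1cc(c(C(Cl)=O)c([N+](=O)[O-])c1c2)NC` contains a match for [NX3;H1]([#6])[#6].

True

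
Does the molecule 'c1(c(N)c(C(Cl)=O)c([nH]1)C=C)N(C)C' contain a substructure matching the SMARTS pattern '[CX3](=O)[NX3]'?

The pattern [CX3](=O)[NX3] describes a carbonyl carbon bonded to a trivalent nitrogen — an amide.
The closest candidate here is a primary amino group (-NH2), but the -NH2 is not attached to a carbonyl carbon. No other fragment satisfies the full query, so there is no match.

No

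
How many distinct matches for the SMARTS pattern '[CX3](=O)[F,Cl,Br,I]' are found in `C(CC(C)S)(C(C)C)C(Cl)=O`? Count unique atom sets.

1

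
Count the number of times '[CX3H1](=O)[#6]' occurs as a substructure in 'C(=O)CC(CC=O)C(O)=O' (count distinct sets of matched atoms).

2

[CX3H1](=O)[#6] is the SMARTS for an aldehyde: an sp2 carbon with one H, double-bonded to O and single-bonded to carbon.
The molecule carries 2 separate instances of an aldehyde (-CHO) meeting every constraint; each maps to a distinct set of atoms, giving 2 matches.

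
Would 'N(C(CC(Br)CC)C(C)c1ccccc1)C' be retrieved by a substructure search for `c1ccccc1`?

Yes

The pattern c1ccccc1 describes six aromatic carbons in a ring — a benzene ring.
The molecule carries a phenyl ring, whose atoms satisfy every constraint of the query, so the pattern matches.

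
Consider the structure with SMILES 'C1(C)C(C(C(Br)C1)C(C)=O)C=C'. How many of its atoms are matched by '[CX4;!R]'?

The query [CX4;!R] means: aliphatic carbon with four total connections, not in a ring.
Check the 12 heavy atoms by environment: 5× C (X4, in 5-ring) → no; 3× C (X3, acyclic) → no; 1× O (X1, acyclic) → no; 2× C (X4, acyclic) → match; 1× Br (X1, acyclic) → no.
That gives 2 matching atoms.

2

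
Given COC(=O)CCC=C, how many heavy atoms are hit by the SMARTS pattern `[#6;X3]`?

The query [#6;X3] means: any carbon (aromatic or not) with three total connections.
Check the 8 heavy atoms by environment: 3× C (X4) → no; 3× C (X3) → match; 1× O (X1) → no; 1× O (X2) → no.
That gives 3 matching atoms.

3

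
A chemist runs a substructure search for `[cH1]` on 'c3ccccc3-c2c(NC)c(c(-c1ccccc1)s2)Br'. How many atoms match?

10

Check the 20 heavy atoms by environment: 1× s (aromatic, H0) → no; 6× c (aromatic, H0) → no; 10× c (aromatic, H1) → match; 1× N (H1) → no; 1× C (H3) → no; 1× Br (H0) → no.
That gives 10 matching atoms.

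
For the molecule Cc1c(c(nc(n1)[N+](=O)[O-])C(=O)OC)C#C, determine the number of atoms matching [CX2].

2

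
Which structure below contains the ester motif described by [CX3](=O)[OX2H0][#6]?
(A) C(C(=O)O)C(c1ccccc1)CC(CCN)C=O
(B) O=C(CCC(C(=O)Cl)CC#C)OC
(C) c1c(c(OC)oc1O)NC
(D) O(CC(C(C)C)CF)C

B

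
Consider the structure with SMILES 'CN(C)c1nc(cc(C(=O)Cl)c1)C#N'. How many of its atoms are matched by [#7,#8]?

4

The query [#7,#8] means: nitrogen or oxygen (comma = OR).
Check the 14 heavy atoms by environment: 1× n (aromatic) → match; 5× c (aromatic) → no; 4× C → no; 2× N → match; 1× O → match; 1× Cl → no.
Summing the matching environments: 1 + 2 + 1 = 4 matching atoms.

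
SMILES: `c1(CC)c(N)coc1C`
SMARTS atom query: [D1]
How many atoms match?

3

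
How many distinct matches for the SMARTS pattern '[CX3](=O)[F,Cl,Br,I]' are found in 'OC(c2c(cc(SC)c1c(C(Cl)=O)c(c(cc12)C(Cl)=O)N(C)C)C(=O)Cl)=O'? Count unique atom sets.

3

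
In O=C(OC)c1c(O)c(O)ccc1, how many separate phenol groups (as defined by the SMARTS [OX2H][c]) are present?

2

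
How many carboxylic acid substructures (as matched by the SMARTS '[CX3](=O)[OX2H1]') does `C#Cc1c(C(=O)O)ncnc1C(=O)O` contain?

[CX3](=O)[OX2H1] is the SMARTS for a carboxylic acid: an sp2 carbon double-bonded to O and single-bonded to an -OH oxygen.
The molecule carries 2 separate instances of a carboxylic acid group (-C(=O)OH) meeting every constraint; each maps to a distinct set of atoms, giving 2 matches.

2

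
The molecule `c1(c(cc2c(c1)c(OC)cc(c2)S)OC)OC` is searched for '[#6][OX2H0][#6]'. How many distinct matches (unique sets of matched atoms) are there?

[#6][OX2H0][#6] is the SMARTS for an ether: an aliphatic oxygen bridging two carbons with no H on the oxygen.
The molecule carries 3 separate instances of a methoxy ether (-OCH3) meeting every constraint; each maps to a distinct set of atoms, giving 3 matches.

3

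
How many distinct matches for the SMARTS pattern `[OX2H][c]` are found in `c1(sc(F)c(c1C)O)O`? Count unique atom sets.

2

[OX2H][c] is the SMARTS for a phenol: a hydroxyl oxygen attached to an aromatic carbon.
The molecule carries 2 separate instances of a hydroxyl group (-OH) meeting every constraint; each maps to a distinct set of atoms, giving 2 matches.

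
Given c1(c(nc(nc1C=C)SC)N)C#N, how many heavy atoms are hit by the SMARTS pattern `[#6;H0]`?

The query [#6;H0] means: any carbon with no attached hydrogen.
Check the 13 heavy atoms by environment: 2× n (aromatic, H0) → no; 4× c (aromatic, H0) → match; 1× N (H2) → no; 1× C (H0) → match; 1× N (H0) → no; 1× S (H0) → no; 1× C (H3) → no; 1× C (H1) → no; 1× C (H2) → no.
Summing the matching environments: 4 + 1 = 5 matching atoms.

5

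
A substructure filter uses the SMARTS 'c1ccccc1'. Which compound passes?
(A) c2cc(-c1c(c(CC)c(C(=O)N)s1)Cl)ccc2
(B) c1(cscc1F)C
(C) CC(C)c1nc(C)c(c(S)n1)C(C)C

A

c1ccccc1 describes six aromatic carbons in a ring (a benzene ring).
(A) contains a phenyl ring, which satisfies every atom and bond constraint.
(B) has a methyl group (-CH3) but no six-membered all-carbon aromatic ring is present.
(C) has a methyl group (-CH3) but no six-membered all-carbon aromatic ring is present.
So the answer is (A).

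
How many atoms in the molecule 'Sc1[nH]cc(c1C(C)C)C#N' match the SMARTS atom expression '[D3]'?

4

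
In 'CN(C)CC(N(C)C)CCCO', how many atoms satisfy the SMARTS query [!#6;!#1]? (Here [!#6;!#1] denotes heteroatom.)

3

The query [!#6;!#1] means: not carbon and not hydrogen — any heteroatom.
Check the 12 heavy atoms by environment: 9× C → no; 2× N → match; 1× O → match.
Summing the matching environments: 2 + 1 = 3 matching atoms.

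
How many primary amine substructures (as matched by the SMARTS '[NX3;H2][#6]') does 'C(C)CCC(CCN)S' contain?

1

[NX3;H2][#6] is the SMARTS for a primary amine: a trivalent nitrogen with two H attached to carbon.
Exactly one fragment in the molecule meets all constraints, giving 1 match.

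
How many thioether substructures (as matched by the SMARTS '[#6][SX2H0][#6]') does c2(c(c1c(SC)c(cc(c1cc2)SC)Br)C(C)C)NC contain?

[#6][SX2H0][#6] is the SMARTS for a thioether: an aliphatic sulfur bridging two carbons with no H on the sulfur.
The molecule carries 2 separate instances of a methylthio ether (-SCH3) meeting every constraint; each maps to a distinct set of atoms, giving 2 matches.

2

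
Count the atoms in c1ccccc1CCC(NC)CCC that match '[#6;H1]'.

6

The query [#6;H1] means: any carbon bearing exactly one hydrogen.
Check the 14 heavy atoms by environment: 4× C (H2) → no; 1× C (H1) → match; 1× N (H1) → no; 2× C (H3) → no; 1× c (aromatic, H0) → no; 5× c (aromatic, H1) → match.
Summing the matching environments: 1 + 5 = 6 matching atoms.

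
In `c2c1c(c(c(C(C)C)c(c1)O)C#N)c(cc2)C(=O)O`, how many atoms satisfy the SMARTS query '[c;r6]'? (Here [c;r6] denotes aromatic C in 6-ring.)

The query [c;r6] means: aromatic carbon that belongs to a six-membered ring.
Check the 19 heavy atoms by environment: 10× c (aromatic, in 6-ring) → match; 5× C (acyclic) → no; 1× N (acyclic) → no; 3× O (acyclic) → no.
That gives 10 matching atoms.

10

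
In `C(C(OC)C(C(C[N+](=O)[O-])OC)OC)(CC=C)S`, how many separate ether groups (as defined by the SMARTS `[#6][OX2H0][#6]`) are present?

[#6][OX2H0][#6] is the SMARTS for an ether: an aliphatic oxygen bridging two carbons with no H on the oxygen.
The molecule carries 3 separate instances of a methoxy ether (-OCH3) meeting every constraint; each maps to a distinct set of atoms, giving 3 matches.

3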